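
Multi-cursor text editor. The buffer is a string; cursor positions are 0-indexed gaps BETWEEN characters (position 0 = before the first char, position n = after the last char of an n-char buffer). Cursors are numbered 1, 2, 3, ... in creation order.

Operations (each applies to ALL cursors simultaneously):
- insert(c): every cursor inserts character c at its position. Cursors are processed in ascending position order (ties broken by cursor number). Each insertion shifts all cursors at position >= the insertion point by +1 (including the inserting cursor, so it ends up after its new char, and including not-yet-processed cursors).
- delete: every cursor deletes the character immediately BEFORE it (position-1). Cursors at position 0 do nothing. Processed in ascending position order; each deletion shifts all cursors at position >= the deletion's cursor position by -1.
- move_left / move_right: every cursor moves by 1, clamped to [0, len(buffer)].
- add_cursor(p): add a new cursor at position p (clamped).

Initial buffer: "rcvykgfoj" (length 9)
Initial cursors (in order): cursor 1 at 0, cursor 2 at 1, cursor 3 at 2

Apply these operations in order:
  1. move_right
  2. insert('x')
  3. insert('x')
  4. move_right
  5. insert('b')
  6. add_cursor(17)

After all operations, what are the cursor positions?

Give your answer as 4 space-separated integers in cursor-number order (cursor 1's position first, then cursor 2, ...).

Answer: 5 9 13 17

Derivation:
After op 1 (move_right): buffer="rcvykgfoj" (len 9), cursors c1@1 c2@2 c3@3, authorship .........
After op 2 (insert('x')): buffer="rxcxvxykgfoj" (len 12), cursors c1@2 c2@4 c3@6, authorship .1.2.3......
After op 3 (insert('x')): buffer="rxxcxxvxxykgfoj" (len 15), cursors c1@3 c2@6 c3@9, authorship .11.22.33......
After op 4 (move_right): buffer="rxxcxxvxxykgfoj" (len 15), cursors c1@4 c2@7 c3@10, authorship .11.22.33......
After op 5 (insert('b')): buffer="rxxcbxxvbxxybkgfoj" (len 18), cursors c1@5 c2@9 c3@13, authorship .11.122.233.3.....
After op 6 (add_cursor(17)): buffer="rxxcbxxvbxxybkgfoj" (len 18), cursors c1@5 c2@9 c3@13 c4@17, authorship .11.122.233.3.....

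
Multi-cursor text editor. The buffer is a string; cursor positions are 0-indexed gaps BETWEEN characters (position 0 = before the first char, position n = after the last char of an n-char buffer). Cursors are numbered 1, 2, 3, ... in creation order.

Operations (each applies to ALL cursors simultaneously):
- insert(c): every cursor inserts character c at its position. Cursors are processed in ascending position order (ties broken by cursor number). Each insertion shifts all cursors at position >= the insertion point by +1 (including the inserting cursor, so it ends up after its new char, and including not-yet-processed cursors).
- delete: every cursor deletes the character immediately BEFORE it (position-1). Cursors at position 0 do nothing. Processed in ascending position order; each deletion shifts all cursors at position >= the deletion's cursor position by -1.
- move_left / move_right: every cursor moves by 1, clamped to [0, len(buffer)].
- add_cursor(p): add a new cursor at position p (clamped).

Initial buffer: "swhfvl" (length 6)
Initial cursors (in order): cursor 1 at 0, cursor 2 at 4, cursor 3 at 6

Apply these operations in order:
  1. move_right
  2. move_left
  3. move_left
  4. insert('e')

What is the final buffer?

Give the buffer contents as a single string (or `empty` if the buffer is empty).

After op 1 (move_right): buffer="swhfvl" (len 6), cursors c1@1 c2@5 c3@6, authorship ......
After op 2 (move_left): buffer="swhfvl" (len 6), cursors c1@0 c2@4 c3@5, authorship ......
After op 3 (move_left): buffer="swhfvl" (len 6), cursors c1@0 c2@3 c3@4, authorship ......
After op 4 (insert('e')): buffer="eswhefevl" (len 9), cursors c1@1 c2@5 c3@7, authorship 1...2.3..

Answer: eswhefevl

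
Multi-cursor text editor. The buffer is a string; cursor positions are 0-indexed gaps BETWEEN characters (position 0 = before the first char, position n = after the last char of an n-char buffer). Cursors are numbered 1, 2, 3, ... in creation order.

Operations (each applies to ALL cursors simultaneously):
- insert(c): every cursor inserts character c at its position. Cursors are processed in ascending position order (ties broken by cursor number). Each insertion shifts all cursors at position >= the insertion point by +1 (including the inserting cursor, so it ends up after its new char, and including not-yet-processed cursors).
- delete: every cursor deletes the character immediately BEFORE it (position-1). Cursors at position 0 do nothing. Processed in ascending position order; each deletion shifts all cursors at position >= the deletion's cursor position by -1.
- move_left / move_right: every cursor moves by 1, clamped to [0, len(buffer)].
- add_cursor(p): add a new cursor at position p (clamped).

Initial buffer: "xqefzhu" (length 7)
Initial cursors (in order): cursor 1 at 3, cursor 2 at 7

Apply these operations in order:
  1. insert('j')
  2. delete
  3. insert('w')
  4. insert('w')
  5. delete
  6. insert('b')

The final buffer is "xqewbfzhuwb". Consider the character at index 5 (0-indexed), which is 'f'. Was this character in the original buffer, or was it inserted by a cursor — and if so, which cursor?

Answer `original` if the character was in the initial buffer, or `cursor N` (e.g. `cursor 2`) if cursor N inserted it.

Answer: original

Derivation:
After op 1 (insert('j')): buffer="xqejfzhuj" (len 9), cursors c1@4 c2@9, authorship ...1....2
After op 2 (delete): buffer="xqefzhu" (len 7), cursors c1@3 c2@7, authorship .......
After op 3 (insert('w')): buffer="xqewfzhuw" (len 9), cursors c1@4 c2@9, authorship ...1....2
After op 4 (insert('w')): buffer="xqewwfzhuww" (len 11), cursors c1@5 c2@11, authorship ...11....22
After op 5 (delete): buffer="xqewfzhuw" (len 9), cursors c1@4 c2@9, authorship ...1....2
After op 6 (insert('b')): buffer="xqewbfzhuwb" (len 11), cursors c1@5 c2@11, authorship ...11....22
Authorship (.=original, N=cursor N): . . . 1 1 . . . . 2 2
Index 5: author = original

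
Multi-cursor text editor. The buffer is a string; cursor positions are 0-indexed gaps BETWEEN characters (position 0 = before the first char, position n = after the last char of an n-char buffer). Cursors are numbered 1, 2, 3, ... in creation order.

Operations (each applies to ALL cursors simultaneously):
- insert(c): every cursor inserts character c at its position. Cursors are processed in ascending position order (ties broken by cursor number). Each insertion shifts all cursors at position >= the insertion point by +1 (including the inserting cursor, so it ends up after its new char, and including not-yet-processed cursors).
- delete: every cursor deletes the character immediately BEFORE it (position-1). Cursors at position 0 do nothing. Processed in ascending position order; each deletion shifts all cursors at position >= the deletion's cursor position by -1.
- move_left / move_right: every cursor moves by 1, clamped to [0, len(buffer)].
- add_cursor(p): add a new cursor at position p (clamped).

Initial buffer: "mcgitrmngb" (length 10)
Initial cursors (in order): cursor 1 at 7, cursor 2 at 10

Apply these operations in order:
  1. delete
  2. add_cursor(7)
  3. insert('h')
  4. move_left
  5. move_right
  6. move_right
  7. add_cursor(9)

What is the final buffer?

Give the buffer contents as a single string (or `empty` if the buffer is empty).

Answer: mcgitrhnhgh

Derivation:
After op 1 (delete): buffer="mcgitrng" (len 8), cursors c1@6 c2@8, authorship ........
After op 2 (add_cursor(7)): buffer="mcgitrng" (len 8), cursors c1@6 c3@7 c2@8, authorship ........
After op 3 (insert('h')): buffer="mcgitrhnhgh" (len 11), cursors c1@7 c3@9 c2@11, authorship ......1.3.2
After op 4 (move_left): buffer="mcgitrhnhgh" (len 11), cursors c1@6 c3@8 c2@10, authorship ......1.3.2
After op 5 (move_right): buffer="mcgitrhnhgh" (len 11), cursors c1@7 c3@9 c2@11, authorship ......1.3.2
After op 6 (move_right): buffer="mcgitrhnhgh" (len 11), cursors c1@8 c3@10 c2@11, authorship ......1.3.2
After op 7 (add_cursor(9)): buffer="mcgitrhnhgh" (len 11), cursors c1@8 c4@9 c3@10 c2@11, authorship ......1.3.2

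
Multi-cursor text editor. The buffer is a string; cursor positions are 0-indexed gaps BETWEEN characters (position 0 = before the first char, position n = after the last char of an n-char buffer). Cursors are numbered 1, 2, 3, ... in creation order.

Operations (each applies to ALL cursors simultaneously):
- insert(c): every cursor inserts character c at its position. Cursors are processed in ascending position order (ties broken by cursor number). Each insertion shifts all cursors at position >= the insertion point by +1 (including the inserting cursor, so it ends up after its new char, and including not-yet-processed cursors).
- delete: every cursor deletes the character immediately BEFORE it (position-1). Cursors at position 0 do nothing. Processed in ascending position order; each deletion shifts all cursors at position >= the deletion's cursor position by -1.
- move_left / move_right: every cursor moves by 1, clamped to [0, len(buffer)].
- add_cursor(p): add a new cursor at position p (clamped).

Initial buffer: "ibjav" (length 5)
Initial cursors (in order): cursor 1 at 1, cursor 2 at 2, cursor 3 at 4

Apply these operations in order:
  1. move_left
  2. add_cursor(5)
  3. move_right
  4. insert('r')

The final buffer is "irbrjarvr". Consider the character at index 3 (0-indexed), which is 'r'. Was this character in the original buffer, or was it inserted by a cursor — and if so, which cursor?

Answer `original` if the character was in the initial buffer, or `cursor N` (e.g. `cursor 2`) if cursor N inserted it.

Answer: cursor 2

Derivation:
After op 1 (move_left): buffer="ibjav" (len 5), cursors c1@0 c2@1 c3@3, authorship .....
After op 2 (add_cursor(5)): buffer="ibjav" (len 5), cursors c1@0 c2@1 c3@3 c4@5, authorship .....
After op 3 (move_right): buffer="ibjav" (len 5), cursors c1@1 c2@2 c3@4 c4@5, authorship .....
After op 4 (insert('r')): buffer="irbrjarvr" (len 9), cursors c1@2 c2@4 c3@7 c4@9, authorship .1.2..3.4
Authorship (.=original, N=cursor N): . 1 . 2 . . 3 . 4
Index 3: author = 2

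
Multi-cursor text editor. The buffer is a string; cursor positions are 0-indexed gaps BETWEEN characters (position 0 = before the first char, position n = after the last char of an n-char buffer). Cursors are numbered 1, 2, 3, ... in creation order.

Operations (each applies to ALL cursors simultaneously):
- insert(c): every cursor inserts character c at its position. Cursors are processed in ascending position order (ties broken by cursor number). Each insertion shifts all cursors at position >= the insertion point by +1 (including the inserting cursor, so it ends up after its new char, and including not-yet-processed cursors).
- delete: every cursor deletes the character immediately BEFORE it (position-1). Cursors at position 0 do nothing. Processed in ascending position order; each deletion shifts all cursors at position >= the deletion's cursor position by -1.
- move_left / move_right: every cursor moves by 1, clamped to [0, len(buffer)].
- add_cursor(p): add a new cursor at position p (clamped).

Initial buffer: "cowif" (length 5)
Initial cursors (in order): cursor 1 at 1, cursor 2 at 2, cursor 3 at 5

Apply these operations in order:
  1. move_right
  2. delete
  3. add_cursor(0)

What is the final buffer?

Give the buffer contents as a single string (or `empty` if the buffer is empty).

Answer: ci

Derivation:
After op 1 (move_right): buffer="cowif" (len 5), cursors c1@2 c2@3 c3@5, authorship .....
After op 2 (delete): buffer="ci" (len 2), cursors c1@1 c2@1 c3@2, authorship ..
After op 3 (add_cursor(0)): buffer="ci" (len 2), cursors c4@0 c1@1 c2@1 c3@2, authorship ..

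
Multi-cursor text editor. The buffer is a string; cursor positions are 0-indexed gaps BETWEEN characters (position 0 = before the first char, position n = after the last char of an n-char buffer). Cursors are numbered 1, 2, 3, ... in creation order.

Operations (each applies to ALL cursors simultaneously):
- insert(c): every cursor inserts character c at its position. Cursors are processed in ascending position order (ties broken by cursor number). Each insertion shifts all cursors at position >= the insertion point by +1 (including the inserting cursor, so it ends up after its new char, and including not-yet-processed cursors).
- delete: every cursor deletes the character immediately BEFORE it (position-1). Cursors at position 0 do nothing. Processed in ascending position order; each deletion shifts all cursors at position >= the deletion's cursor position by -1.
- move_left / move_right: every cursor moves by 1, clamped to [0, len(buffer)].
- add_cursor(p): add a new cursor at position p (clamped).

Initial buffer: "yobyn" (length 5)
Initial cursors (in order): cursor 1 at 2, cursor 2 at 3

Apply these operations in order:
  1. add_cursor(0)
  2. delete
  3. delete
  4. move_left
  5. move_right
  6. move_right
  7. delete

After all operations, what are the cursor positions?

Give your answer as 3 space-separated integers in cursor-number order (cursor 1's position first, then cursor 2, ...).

Answer: 0 0 0

Derivation:
After op 1 (add_cursor(0)): buffer="yobyn" (len 5), cursors c3@0 c1@2 c2@3, authorship .....
After op 2 (delete): buffer="yyn" (len 3), cursors c3@0 c1@1 c2@1, authorship ...
After op 3 (delete): buffer="yn" (len 2), cursors c1@0 c2@0 c3@0, authorship ..
After op 4 (move_left): buffer="yn" (len 2), cursors c1@0 c2@0 c3@0, authorship ..
After op 5 (move_right): buffer="yn" (len 2), cursors c1@1 c2@1 c3@1, authorship ..
After op 6 (move_right): buffer="yn" (len 2), cursors c1@2 c2@2 c3@2, authorship ..
After op 7 (delete): buffer="" (len 0), cursors c1@0 c2@0 c3@0, authorship 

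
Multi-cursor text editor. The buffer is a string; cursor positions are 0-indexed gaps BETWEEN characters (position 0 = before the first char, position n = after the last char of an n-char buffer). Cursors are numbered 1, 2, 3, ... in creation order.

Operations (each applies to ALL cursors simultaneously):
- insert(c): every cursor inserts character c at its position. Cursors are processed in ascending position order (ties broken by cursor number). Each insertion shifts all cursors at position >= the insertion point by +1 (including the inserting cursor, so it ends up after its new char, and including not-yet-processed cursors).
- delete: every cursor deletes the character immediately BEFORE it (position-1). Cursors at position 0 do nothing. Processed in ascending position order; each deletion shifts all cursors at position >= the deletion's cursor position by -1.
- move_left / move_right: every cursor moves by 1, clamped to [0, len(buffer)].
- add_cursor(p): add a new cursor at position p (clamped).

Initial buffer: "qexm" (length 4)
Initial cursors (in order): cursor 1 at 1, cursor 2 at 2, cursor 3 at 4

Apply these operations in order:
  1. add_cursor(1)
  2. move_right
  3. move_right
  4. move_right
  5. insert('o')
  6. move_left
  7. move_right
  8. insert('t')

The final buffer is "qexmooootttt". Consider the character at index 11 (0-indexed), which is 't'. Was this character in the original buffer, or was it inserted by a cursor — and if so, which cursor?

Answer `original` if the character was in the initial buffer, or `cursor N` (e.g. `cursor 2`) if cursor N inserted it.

Answer: cursor 4

Derivation:
After op 1 (add_cursor(1)): buffer="qexm" (len 4), cursors c1@1 c4@1 c2@2 c3@4, authorship ....
After op 2 (move_right): buffer="qexm" (len 4), cursors c1@2 c4@2 c2@3 c3@4, authorship ....
After op 3 (move_right): buffer="qexm" (len 4), cursors c1@3 c4@3 c2@4 c3@4, authorship ....
After op 4 (move_right): buffer="qexm" (len 4), cursors c1@4 c2@4 c3@4 c4@4, authorship ....
After op 5 (insert('o')): buffer="qexmoooo" (len 8), cursors c1@8 c2@8 c3@8 c4@8, authorship ....1234
After op 6 (move_left): buffer="qexmoooo" (len 8), cursors c1@7 c2@7 c3@7 c4@7, authorship ....1234
After op 7 (move_right): buffer="qexmoooo" (len 8), cursors c1@8 c2@8 c3@8 c4@8, authorship ....1234
After op 8 (insert('t')): buffer="qexmooootttt" (len 12), cursors c1@12 c2@12 c3@12 c4@12, authorship ....12341234
Authorship (.=original, N=cursor N): . . . . 1 2 3 4 1 2 3 4
Index 11: author = 4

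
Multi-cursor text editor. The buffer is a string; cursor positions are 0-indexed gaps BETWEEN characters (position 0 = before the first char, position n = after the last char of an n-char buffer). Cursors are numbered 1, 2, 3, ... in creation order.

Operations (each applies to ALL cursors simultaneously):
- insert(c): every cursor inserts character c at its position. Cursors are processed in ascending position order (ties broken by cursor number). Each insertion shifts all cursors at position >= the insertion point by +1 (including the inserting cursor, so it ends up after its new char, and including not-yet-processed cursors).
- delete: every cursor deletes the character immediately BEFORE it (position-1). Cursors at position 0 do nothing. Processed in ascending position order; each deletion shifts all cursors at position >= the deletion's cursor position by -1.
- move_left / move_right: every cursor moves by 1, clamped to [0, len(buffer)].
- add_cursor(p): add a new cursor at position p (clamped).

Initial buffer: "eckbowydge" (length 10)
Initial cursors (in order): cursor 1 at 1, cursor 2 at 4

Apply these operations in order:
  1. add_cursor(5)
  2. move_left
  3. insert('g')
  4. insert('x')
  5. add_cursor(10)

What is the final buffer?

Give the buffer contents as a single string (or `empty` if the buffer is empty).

After op 1 (add_cursor(5)): buffer="eckbowydge" (len 10), cursors c1@1 c2@4 c3@5, authorship ..........
After op 2 (move_left): buffer="eckbowydge" (len 10), cursors c1@0 c2@3 c3@4, authorship ..........
After op 3 (insert('g')): buffer="geckgbgowydge" (len 13), cursors c1@1 c2@5 c3@7, authorship 1...2.3......
After op 4 (insert('x')): buffer="gxeckgxbgxowydge" (len 16), cursors c1@2 c2@7 c3@10, authorship 11...22.33......
After op 5 (add_cursor(10)): buffer="gxeckgxbgxowydge" (len 16), cursors c1@2 c2@7 c3@10 c4@10, authorship 11...22.33......

Answer: gxeckgxbgxowydge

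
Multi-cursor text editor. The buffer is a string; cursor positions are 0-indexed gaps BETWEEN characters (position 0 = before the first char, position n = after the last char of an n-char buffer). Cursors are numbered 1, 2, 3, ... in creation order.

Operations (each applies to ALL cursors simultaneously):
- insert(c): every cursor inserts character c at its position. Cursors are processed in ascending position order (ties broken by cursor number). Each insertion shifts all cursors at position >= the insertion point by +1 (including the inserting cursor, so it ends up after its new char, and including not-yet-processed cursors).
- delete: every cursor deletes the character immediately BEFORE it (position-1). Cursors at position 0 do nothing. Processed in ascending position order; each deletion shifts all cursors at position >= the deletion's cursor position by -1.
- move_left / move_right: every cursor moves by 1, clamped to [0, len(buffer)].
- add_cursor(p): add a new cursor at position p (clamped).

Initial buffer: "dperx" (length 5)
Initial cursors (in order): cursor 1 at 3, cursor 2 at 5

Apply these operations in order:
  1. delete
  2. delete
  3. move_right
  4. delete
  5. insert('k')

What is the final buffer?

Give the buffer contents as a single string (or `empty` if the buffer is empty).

Answer: kk

Derivation:
After op 1 (delete): buffer="dpr" (len 3), cursors c1@2 c2@3, authorship ...
After op 2 (delete): buffer="d" (len 1), cursors c1@1 c2@1, authorship .
After op 3 (move_right): buffer="d" (len 1), cursors c1@1 c2@1, authorship .
After op 4 (delete): buffer="" (len 0), cursors c1@0 c2@0, authorship 
After op 5 (insert('k')): buffer="kk" (len 2), cursors c1@2 c2@2, authorship 12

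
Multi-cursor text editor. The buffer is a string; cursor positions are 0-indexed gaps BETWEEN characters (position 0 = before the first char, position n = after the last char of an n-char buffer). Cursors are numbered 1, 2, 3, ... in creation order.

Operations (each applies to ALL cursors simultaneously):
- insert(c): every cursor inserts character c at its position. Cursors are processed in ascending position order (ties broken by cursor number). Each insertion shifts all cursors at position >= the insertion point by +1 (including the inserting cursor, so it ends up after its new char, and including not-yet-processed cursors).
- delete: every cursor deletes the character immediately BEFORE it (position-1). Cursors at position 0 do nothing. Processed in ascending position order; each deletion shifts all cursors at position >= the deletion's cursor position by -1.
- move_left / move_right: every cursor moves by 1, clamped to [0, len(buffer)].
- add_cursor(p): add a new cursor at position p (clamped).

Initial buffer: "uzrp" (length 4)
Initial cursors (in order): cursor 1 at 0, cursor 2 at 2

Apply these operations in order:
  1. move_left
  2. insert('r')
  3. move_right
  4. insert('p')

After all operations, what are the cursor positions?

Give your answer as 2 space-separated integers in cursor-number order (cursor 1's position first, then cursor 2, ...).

After op 1 (move_left): buffer="uzrp" (len 4), cursors c1@0 c2@1, authorship ....
After op 2 (insert('r')): buffer="rurzrp" (len 6), cursors c1@1 c2@3, authorship 1.2...
After op 3 (move_right): buffer="rurzrp" (len 6), cursors c1@2 c2@4, authorship 1.2...
After op 4 (insert('p')): buffer="ruprzprp" (len 8), cursors c1@3 c2@6, authorship 1.12.2..

Answer: 3 6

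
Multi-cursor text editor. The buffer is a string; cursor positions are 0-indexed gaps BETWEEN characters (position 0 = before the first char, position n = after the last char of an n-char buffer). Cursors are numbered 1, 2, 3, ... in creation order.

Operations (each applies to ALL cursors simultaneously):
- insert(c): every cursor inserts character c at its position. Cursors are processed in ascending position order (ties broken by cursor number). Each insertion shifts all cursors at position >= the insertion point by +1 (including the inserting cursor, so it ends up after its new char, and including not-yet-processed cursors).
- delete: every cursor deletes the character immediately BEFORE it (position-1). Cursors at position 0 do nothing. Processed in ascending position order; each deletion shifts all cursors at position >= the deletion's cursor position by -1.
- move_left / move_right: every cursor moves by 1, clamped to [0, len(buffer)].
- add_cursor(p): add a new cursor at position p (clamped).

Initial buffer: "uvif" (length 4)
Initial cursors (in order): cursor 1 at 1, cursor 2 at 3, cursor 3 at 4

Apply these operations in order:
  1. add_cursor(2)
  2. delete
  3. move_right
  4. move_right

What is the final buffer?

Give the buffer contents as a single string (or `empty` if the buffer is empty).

Answer: empty

Derivation:
After op 1 (add_cursor(2)): buffer="uvif" (len 4), cursors c1@1 c4@2 c2@3 c3@4, authorship ....
After op 2 (delete): buffer="" (len 0), cursors c1@0 c2@0 c3@0 c4@0, authorship 
After op 3 (move_right): buffer="" (len 0), cursors c1@0 c2@0 c3@0 c4@0, authorship 
After op 4 (move_right): buffer="" (len 0), cursors c1@0 c2@0 c3@0 c4@0, authorship 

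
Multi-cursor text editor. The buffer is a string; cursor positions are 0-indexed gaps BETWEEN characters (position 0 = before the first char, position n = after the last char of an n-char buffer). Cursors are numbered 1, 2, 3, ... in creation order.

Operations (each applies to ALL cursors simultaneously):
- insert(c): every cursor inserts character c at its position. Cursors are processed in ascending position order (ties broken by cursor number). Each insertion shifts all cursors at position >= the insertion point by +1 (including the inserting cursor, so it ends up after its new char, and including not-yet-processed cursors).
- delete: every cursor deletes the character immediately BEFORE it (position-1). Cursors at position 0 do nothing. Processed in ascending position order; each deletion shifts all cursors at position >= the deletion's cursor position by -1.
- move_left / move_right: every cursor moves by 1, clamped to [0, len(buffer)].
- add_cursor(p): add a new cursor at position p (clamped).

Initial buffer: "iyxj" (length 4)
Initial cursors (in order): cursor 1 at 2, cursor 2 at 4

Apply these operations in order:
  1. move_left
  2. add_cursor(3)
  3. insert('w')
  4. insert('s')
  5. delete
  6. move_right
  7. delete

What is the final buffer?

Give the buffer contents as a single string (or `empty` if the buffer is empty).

After op 1 (move_left): buffer="iyxj" (len 4), cursors c1@1 c2@3, authorship ....
After op 2 (add_cursor(3)): buffer="iyxj" (len 4), cursors c1@1 c2@3 c3@3, authorship ....
After op 3 (insert('w')): buffer="iwyxwwj" (len 7), cursors c1@2 c2@6 c3@6, authorship .1..23.
After op 4 (insert('s')): buffer="iwsyxwwssj" (len 10), cursors c1@3 c2@9 c3@9, authorship .11..2323.
After op 5 (delete): buffer="iwyxwwj" (len 7), cursors c1@2 c2@6 c3@6, authorship .1..23.
After op 6 (move_right): buffer="iwyxwwj" (len 7), cursors c1@3 c2@7 c3@7, authorship .1..23.
After op 7 (delete): buffer="iwxw" (len 4), cursors c1@2 c2@4 c3@4, authorship .1.2

Answer: iwxw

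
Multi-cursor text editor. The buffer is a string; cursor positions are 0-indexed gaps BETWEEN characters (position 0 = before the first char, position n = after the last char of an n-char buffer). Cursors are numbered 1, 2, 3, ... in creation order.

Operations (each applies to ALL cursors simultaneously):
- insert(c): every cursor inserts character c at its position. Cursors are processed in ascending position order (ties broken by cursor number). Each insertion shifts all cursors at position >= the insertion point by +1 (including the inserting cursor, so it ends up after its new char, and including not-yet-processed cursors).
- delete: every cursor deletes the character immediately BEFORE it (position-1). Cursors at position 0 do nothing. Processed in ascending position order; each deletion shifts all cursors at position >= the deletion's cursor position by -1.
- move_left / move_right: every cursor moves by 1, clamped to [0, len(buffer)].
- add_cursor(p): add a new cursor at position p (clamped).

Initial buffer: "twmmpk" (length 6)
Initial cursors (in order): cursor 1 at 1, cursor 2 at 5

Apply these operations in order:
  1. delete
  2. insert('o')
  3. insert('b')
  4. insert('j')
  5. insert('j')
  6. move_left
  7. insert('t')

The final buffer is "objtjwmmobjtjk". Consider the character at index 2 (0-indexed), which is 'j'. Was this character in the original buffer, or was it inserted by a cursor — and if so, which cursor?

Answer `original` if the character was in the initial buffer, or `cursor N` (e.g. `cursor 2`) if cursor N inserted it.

After op 1 (delete): buffer="wmmk" (len 4), cursors c1@0 c2@3, authorship ....
After op 2 (insert('o')): buffer="owmmok" (len 6), cursors c1@1 c2@5, authorship 1...2.
After op 3 (insert('b')): buffer="obwmmobk" (len 8), cursors c1@2 c2@7, authorship 11...22.
After op 4 (insert('j')): buffer="objwmmobjk" (len 10), cursors c1@3 c2@9, authorship 111...222.
After op 5 (insert('j')): buffer="objjwmmobjjk" (len 12), cursors c1@4 c2@11, authorship 1111...2222.
After op 6 (move_left): buffer="objjwmmobjjk" (len 12), cursors c1@3 c2@10, authorship 1111...2222.
After op 7 (insert('t')): buffer="objtjwmmobjtjk" (len 14), cursors c1@4 c2@12, authorship 11111...22222.
Authorship (.=original, N=cursor N): 1 1 1 1 1 . . . 2 2 2 2 2 .
Index 2: author = 1

Answer: cursor 1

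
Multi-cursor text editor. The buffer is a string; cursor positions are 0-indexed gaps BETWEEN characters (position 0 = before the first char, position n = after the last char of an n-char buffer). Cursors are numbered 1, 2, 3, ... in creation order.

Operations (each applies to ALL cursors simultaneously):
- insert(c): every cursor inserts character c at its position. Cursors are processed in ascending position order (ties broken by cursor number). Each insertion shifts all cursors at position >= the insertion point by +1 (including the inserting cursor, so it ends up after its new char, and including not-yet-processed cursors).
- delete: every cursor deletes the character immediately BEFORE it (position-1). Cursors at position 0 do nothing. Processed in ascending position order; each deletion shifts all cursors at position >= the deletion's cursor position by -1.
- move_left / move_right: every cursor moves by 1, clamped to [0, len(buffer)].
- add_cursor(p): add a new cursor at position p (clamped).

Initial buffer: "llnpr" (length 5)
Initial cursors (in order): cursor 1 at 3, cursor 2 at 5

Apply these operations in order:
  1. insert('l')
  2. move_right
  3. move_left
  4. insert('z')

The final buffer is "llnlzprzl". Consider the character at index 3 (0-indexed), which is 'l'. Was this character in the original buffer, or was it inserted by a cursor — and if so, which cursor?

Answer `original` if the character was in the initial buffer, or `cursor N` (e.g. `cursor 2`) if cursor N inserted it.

After op 1 (insert('l')): buffer="llnlprl" (len 7), cursors c1@4 c2@7, authorship ...1..2
After op 2 (move_right): buffer="llnlprl" (len 7), cursors c1@5 c2@7, authorship ...1..2
After op 3 (move_left): buffer="llnlprl" (len 7), cursors c1@4 c2@6, authorship ...1..2
After op 4 (insert('z')): buffer="llnlzprzl" (len 9), cursors c1@5 c2@8, authorship ...11..22
Authorship (.=original, N=cursor N): . . . 1 1 . . 2 2
Index 3: author = 1

Answer: cursor 1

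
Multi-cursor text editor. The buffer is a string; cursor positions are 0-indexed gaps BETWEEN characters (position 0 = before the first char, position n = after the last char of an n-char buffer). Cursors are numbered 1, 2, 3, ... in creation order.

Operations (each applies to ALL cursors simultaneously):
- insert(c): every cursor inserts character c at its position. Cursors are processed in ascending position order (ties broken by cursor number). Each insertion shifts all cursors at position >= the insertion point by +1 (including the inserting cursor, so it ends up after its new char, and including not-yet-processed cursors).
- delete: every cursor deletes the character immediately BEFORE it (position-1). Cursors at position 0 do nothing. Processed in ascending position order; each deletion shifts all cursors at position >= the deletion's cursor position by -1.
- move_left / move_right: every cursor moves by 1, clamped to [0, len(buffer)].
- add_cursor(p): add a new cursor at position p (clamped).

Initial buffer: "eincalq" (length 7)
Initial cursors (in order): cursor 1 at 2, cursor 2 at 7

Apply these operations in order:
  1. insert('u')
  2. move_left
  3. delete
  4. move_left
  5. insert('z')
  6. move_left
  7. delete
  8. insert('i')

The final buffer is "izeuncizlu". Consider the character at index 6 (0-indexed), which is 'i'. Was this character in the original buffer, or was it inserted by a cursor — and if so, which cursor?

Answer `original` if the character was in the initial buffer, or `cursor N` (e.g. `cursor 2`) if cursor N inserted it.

Answer: cursor 2

Derivation:
After op 1 (insert('u')): buffer="eiuncalqu" (len 9), cursors c1@3 c2@9, authorship ..1.....2
After op 2 (move_left): buffer="eiuncalqu" (len 9), cursors c1@2 c2@8, authorship ..1.....2
After op 3 (delete): buffer="euncalu" (len 7), cursors c1@1 c2@6, authorship .1....2
After op 4 (move_left): buffer="euncalu" (len 7), cursors c1@0 c2@5, authorship .1....2
After op 5 (insert('z')): buffer="zeuncazlu" (len 9), cursors c1@1 c2@7, authorship 1.1...2.2
After op 6 (move_left): buffer="zeuncazlu" (len 9), cursors c1@0 c2@6, authorship 1.1...2.2
After op 7 (delete): buffer="zeunczlu" (len 8), cursors c1@0 c2@5, authorship 1.1..2.2
After op 8 (insert('i')): buffer="izeuncizlu" (len 10), cursors c1@1 c2@7, authorship 11.1..22.2
Authorship (.=original, N=cursor N): 1 1 . 1 . . 2 2 . 2
Index 6: author = 2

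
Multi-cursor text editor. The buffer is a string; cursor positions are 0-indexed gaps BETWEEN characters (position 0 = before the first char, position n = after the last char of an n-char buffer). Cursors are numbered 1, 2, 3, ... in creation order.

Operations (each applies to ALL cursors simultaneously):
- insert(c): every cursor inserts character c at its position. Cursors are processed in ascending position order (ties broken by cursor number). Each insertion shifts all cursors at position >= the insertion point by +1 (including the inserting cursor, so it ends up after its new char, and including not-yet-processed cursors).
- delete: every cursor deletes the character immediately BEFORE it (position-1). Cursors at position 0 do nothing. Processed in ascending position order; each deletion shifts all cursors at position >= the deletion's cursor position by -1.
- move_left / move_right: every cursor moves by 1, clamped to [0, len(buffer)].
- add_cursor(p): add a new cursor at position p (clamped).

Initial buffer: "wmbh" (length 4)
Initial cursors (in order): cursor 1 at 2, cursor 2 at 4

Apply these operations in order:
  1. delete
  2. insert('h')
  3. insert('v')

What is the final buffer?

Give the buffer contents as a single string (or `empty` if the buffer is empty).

Answer: whvbhv

Derivation:
After op 1 (delete): buffer="wb" (len 2), cursors c1@1 c2@2, authorship ..
After op 2 (insert('h')): buffer="whbh" (len 4), cursors c1@2 c2@4, authorship .1.2
After op 3 (insert('v')): buffer="whvbhv" (len 6), cursors c1@3 c2@6, authorship .11.22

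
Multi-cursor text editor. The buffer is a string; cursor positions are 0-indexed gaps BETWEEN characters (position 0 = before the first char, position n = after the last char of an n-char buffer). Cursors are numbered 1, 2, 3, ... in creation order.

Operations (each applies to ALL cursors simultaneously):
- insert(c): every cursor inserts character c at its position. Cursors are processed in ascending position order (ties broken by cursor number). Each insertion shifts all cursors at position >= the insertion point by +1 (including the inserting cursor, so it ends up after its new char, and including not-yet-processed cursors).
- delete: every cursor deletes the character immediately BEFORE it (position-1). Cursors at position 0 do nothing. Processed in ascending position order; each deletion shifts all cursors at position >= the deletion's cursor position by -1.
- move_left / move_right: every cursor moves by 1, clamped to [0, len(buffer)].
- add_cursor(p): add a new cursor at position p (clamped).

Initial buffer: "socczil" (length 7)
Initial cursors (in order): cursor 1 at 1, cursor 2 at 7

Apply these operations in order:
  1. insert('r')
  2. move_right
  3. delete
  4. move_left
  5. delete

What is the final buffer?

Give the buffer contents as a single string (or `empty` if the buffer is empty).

Answer: rcczl

Derivation:
After op 1 (insert('r')): buffer="srocczilr" (len 9), cursors c1@2 c2@9, authorship .1......2
After op 2 (move_right): buffer="srocczilr" (len 9), cursors c1@3 c2@9, authorship .1......2
After op 3 (delete): buffer="srcczil" (len 7), cursors c1@2 c2@7, authorship .1.....
After op 4 (move_left): buffer="srcczil" (len 7), cursors c1@1 c2@6, authorship .1.....
After op 5 (delete): buffer="rcczl" (len 5), cursors c1@0 c2@4, authorship 1....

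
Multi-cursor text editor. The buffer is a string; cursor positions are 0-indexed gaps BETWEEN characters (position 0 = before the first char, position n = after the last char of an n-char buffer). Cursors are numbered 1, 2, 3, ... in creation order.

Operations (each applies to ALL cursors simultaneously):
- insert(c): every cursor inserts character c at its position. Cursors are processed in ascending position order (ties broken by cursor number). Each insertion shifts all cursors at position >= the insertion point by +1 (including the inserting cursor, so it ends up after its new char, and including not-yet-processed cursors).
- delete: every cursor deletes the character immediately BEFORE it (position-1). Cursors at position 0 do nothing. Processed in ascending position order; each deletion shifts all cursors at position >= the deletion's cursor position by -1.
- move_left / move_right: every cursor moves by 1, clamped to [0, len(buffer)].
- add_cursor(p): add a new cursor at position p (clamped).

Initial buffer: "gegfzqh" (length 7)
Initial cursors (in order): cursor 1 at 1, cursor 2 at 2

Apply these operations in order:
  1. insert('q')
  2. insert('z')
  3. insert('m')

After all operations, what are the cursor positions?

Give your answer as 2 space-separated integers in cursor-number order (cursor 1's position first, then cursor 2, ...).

Answer: 4 8

Derivation:
After op 1 (insert('q')): buffer="gqeqgfzqh" (len 9), cursors c1@2 c2@4, authorship .1.2.....
After op 2 (insert('z')): buffer="gqzeqzgfzqh" (len 11), cursors c1@3 c2@6, authorship .11.22.....
After op 3 (insert('m')): buffer="gqzmeqzmgfzqh" (len 13), cursors c1@4 c2@8, authorship .111.222.....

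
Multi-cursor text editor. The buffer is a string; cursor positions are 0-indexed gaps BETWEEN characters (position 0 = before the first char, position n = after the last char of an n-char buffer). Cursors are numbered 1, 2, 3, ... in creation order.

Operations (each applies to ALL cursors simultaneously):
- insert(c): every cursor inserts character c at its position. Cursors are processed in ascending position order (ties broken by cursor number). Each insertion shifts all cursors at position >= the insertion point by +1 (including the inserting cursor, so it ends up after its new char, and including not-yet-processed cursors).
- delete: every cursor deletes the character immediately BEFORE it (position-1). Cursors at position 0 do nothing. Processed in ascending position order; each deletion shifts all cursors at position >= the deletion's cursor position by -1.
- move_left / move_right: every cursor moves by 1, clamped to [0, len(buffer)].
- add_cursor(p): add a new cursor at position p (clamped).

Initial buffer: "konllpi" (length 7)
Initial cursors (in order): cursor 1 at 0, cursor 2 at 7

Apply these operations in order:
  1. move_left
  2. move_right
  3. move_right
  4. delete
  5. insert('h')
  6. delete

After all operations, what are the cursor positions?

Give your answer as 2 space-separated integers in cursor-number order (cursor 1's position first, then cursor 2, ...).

After op 1 (move_left): buffer="konllpi" (len 7), cursors c1@0 c2@6, authorship .......
After op 2 (move_right): buffer="konllpi" (len 7), cursors c1@1 c2@7, authorship .......
After op 3 (move_right): buffer="konllpi" (len 7), cursors c1@2 c2@7, authorship .......
After op 4 (delete): buffer="knllp" (len 5), cursors c1@1 c2@5, authorship .....
After op 5 (insert('h')): buffer="khnllph" (len 7), cursors c1@2 c2@7, authorship .1....2
After op 6 (delete): buffer="knllp" (len 5), cursors c1@1 c2@5, authorship .....

Answer: 1 5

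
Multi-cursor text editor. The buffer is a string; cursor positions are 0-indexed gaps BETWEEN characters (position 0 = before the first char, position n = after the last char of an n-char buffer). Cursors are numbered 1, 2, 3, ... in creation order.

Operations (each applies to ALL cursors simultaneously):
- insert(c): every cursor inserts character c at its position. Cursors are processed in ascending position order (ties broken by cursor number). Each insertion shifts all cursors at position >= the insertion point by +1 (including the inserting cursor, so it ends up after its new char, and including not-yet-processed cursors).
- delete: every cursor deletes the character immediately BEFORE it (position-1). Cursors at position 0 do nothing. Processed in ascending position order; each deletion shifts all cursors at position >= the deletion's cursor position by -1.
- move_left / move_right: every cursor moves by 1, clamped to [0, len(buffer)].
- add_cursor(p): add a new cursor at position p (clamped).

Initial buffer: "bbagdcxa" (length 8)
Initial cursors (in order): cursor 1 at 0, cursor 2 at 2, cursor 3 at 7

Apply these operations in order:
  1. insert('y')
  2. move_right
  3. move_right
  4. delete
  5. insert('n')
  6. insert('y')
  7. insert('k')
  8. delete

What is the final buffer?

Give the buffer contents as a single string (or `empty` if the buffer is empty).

After op 1 (insert('y')): buffer="ybbyagdcxya" (len 11), cursors c1@1 c2@4 c3@10, authorship 1..2.....3.
After op 2 (move_right): buffer="ybbyagdcxya" (len 11), cursors c1@2 c2@5 c3@11, authorship 1..2.....3.
After op 3 (move_right): buffer="ybbyagdcxya" (len 11), cursors c1@3 c2@6 c3@11, authorship 1..2.....3.
After op 4 (delete): buffer="ybyadcxy" (len 8), cursors c1@2 c2@4 c3@8, authorship 1.2....3
After op 5 (insert('n')): buffer="ybnyandcxyn" (len 11), cursors c1@3 c2@6 c3@11, authorship 1.12.2...33
After op 6 (insert('y')): buffer="ybnyyanydcxyny" (len 14), cursors c1@4 c2@8 c3@14, authorship 1.112.22...333
After op 7 (insert('k')): buffer="ybnykyanykdcxynyk" (len 17), cursors c1@5 c2@10 c3@17, authorship 1.1112.222...3333
After op 8 (delete): buffer="ybnyyanydcxyny" (len 14), cursors c1@4 c2@8 c3@14, authorship 1.112.22...333

Answer: ybnyyanydcxyny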